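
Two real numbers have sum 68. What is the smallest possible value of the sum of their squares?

With a + b = 68, a^2 + b^2 = a^2 + (68 − a)^2.
The derivative 2a − 2(68 − a) = 4a − 136 vanishes at a = 34; second derivative 4 > 0, a minimum.
The minimum is 2·(34)^2 = 2312.

2312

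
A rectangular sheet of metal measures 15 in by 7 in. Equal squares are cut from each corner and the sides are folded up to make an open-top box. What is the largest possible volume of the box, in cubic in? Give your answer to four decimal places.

72.0000

With cut size x, the volume is V(x) = x(15 − 2x)(7 − 2x) for 0 < x < 3.5.
V'(x) = 12x^2 − 88x + 105. Setting V'(x) = 0 gives x ≈ 1.5000 (the root in (0, 3.5)).
V''(x) = 24x − 88 is negative there, so this is the maximum; V ≈ 72.0000.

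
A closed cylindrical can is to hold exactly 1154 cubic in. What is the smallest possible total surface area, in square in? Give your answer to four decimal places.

609.0483

With radius r and height h, πr²h = 1154 so h = 1154/(πr²), and S(r) = 2πr² + 2πrh = 2πr² + 2·1154/r.
S'(r) = 4πr − 2·1154/r² = 0 ⇒ r³ = 1154/(2π), so r ≈ 5.6843 and h = 2r ≈ 11.3686.
S''(r) = 4π + 4·1154/r³ > 0, so this is the minimum; S ≈ 609.0483.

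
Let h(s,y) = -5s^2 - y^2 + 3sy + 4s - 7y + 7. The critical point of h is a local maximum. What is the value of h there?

∂h/∂s = -10s + 3y + 4 = 0 and ∂h/∂y = 3s - 2y - 7 = 0, so (s, y) = (-13/11, -58/11).
The Hessian has h_{ss} = -10, h_{yy} = -2, h_{sy} = 3, giving D = 11 > 0 with h_{ss} < 0, so the point is a local maximum.
h(-13/11, -58/11) = 254/11.

254/11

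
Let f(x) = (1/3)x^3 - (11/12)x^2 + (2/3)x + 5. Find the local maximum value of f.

247/48

f'(x) = x^2 - (11/6)x + 2/3. Setting f'(x) = 0 gives x ∈ {1/2, 4/3}.
Second-derivative test with f''(x) = 2x - 11/6: f''(1/2) = -5/6 < 0 ⇒ local maximum; f''(4/3) = 5/6 > 0 ⇒ local minimum.
Thus f has its local maximum at x = 1/2, with value 247/48.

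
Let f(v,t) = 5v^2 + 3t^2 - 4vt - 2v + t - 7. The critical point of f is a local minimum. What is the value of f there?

-317/44

∂f/∂v = 10v - 4t - 2 = 0 and ∂f/∂t = -4v + 6t + 1 = 0, so (v, t) = (2/11, -1/22).
The Hessian has f_{vv} = 10, f_{tt} = 6, f_{vt} = -4, giving D = 44 > 0 with f_{vv} > 0, so the point is a local minimum.
f(2/11, -1/22) = -317/44.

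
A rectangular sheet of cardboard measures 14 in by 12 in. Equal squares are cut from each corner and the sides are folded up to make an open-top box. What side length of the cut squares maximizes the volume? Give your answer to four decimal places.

2.1475

With cut size x, the volume is V(x) = x(14 − 2x)(12 − 2x) for 0 < x < 6.
V'(x) = 12x^2 − 104x + 168. Setting V'(x) = 0 gives x ≈ 2.1475 (the root in (0, 6)).
V''(x) = 24x − 104 is negative there, so this is the maximum; V ≈ 160.5837.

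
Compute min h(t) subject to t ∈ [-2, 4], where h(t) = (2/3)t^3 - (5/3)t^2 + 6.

The derivative is 2t^2 - (10/3)t, which vanishes at t = 0 and t = 5/3.
Candidates: h(-2) = -6,  h(0) = 6,  h(5/3) = 361/81,  h(4) = 22.
Hence the absolute minimum is -6 at t = -2.

-6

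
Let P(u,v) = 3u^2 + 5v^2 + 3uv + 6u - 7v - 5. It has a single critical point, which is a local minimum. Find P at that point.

-236/17

∂P/∂u = 6u + 3v + 6 = 0 and ∂P/∂v = 3u + 10v - 7 = 0, so (u, v) = (-27/17, 20/17).
The Hessian has P_{uu} = 6, P_{vv} = 10, P_{uv} = 3, giving D = 51 > 0 with P_{uu} > 0, so the point is a local minimum.
P(-27/17, 20/17) = -236/17.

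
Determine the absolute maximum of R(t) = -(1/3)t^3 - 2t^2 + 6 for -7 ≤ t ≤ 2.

67/3

The derivative is -t^2 - 4t, which vanishes at t = -4 and t = 0.
Candidates: R(-7) = 67/3, R(-4) = -14/3, R(0) = 6, R(2) = -14/3.
So the maximum is R(-7) = 67/3.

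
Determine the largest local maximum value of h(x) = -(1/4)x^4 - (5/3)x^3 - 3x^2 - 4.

-4

h'(x) = -x^3 - 5x^2 - 6x. Setting h'(x) = 0 gives x ∈ {-3, -2, 0}.
Second-derivative test with h''(x) = -3x^2 - 10x - 6: h''(-3) = -3 < 0 ⇒ local maximum; h''(-2) = 2 > 0 ⇒ local minimum; h''(0) = -6 < 0 ⇒ local maximum.
The largest local maximum is h(0) = -4.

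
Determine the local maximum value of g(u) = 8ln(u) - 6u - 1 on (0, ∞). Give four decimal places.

-6.6985

g'(u) = 8/u − 6 = 0 gives u = 4/3.
g''(u) = -8/u², which is negative for u > 0, so this is a local maximum.
g(4/3) = 8·ln(4/3) - 8 - 1 ≈ -6.6985.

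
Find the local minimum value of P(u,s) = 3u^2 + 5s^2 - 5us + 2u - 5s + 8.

∂P/∂u = 6u - 5s + 2 = 0 and ∂P/∂s = -5u + 10s - 5 = 0, so (u, s) = (1/7, 4/7).
The Hessian has P_{uu} = 6, P_{ss} = 10, P_{us} = -5, giving D = 35 > 0 with P_{uu} > 0, so the point is a local minimum.
P(1/7, 4/7) = 47/7.

47/7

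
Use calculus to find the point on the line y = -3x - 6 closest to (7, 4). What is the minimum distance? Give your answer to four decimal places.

9.8031

Minimize D(x)^2 = (x - 7)^2 + (-3x - 10)^2.
d/dx[D^2] = 2(x - 7) + 2·(-3)·(-3x - 10) = 0 ⇒ x = -23/10.
Then y = 9/10 and the distance is √(961/10) ≈ 9.8031.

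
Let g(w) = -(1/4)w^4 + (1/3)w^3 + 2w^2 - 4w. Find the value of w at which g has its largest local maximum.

Critical points: g'(w) = -w^3 + w^2 + 4w - 4 vanishes at w = -2, 1, 2.
Second-derivative test with g''(w) = -3w^2 + 2w + 4: g''(-2) = -12 < 0 ⇒ local maximum; g''(1) = 3 > 0 ⇒ local minimum; g''(2) = -4 < 0 ⇒ local maximum.
So the largest local maximum value is g(-2) = 28/3.

-2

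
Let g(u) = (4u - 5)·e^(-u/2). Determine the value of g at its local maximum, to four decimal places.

g'(u) = 4·e^(-u/2) + (4u - 5)·(-1/2)·e^(-u/2) = (-2u + 13/2)·e^(-u/2). Since e^(-u/2) > 0, the only critical point is u = 13/4.
g''(13/4) has the same sign as -2 < 0, so this is a local maximum.
g(13/4) = (8)·e^(-13/8) ≈ 1.5753.

1.5753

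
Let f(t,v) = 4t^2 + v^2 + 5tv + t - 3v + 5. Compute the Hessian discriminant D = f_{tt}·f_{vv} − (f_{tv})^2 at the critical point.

∂f/∂t = 8t + 5v + 1 = 0 and ∂f/∂v = 5t + 2v - 3 = 0, so (t, v) = (17/9, -29/9).
The Hessian has f_{tt} = 8, f_{vv} = 2, f_{tv} = 5, giving D = -9 < 0, so the point is a saddle point.
D = (8)·(2) − (5)^2 = -9.

-9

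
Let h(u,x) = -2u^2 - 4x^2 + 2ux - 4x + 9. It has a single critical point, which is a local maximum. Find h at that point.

∂h/∂u = -4u + 2x = 0 and ∂h/∂x = 2u - 8x - 4 = 0, so (u, x) = (-2/7, -4/7).
The Hessian has h_{uu} = -4, h_{xx} = -8, h_{ux} = 2, giving D = 28 > 0 with h_{uu} < 0, so the point is a local maximum.
h(-2/7, -4/7) = 71/7.

71/7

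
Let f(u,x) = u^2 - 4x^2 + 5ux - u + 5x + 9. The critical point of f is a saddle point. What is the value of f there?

∂f/∂u = 2u + 5x - 1 = 0 and ∂f/∂x = 5u - 8x + 5 = 0, so (u, x) = (-17/41, 15/41).
The Hessian has f_{uu} = 2, f_{xx} = -8, f_{ux} = 5, giving D = -41 < 0, so the point is a saddle point.
f(-17/41, 15/41) = 415/41.

415/41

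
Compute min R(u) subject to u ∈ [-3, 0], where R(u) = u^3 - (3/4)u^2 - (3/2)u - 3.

The derivative is 3u^2 - (3/2)u - 3/2, whose only zero in [-3, 0] is u = -1/2.
Candidates: R(-3) = -129/4; R(-1/2) = -41/16; R(0) = -3.
Hence the absolute minimum is -129/4 at u = -3.

-129/4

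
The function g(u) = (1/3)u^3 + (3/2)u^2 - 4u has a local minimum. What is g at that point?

-13/6

Critical points: g'(u) = u^2 + 3u - 4 vanishes at u = -4, 1.
Second-derivative test with g''(u) = 2u + 3: g''(-4) = -5 < 0 ⇒ local maximum; g''(1) = 5 > 0 ⇒ local minimum.
The local minimum is g(1) = -13/6.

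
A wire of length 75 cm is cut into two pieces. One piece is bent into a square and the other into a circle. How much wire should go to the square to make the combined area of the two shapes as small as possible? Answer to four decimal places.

Let x be the length used for the square. Square side x/4; circle radius (75−x)/(2π).
A(x) = (x/4)² + π·((75−x)/(2π))² = x²/16 + (75−x)²/(4π) for 0 ≤ x ≤ 75. A'(x) = x/8 − (75−x)/(2π) = 0 gives x = 4·75/(π+4) ≈ 42.0074.
A'' = 1/8 + 1/(2π) > 0, so this gives the minimum combined area; x ≈ 42.0074 cm to the square.

42.0074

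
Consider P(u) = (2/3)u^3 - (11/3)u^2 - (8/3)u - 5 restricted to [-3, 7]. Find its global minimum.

Differentiating, P'(u) = 2u^2 - (22/3)u - 8/3; which vanishes at u = -1/3 and u = 4.
Candidates: P(-3) = -48; P(-1/3) = -368/81; P(4) = -95/3; P(7) = 76/3.
So the minimum is P(-3) = -48.

-48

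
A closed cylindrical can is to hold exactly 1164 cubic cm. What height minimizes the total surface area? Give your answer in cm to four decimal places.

With radius r and height h, πr²h = 1164 so h = 1164/(πr²), and S(r) = 2πr² + 2πrh = 2πr² + 2·1164/r.
S'(r) = 4πr − 2·1164/r² = 0 ⇒ r³ = 1164/(2π), so r ≈ 5.7006 and h = 2r ≈ 11.4013.
S''(r) = 4π + 4·1164/r³ > 0, so this is the minimum; S ≈ 612.5617.

11.4013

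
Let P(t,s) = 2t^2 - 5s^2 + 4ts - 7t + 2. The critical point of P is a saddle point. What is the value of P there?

∂P/∂t = 4t + 4s - 7 = 0 and ∂P/∂s = 4t - 10s = 0, so (t, s) = (5/4, 1/2).
The Hessian has P_{tt} = 4, P_{ss} = -10, P_{ts} = 4, giving D = -56 < 0, so the point is a saddle point.
P(5/4, 1/2) = -19/8.

-19/8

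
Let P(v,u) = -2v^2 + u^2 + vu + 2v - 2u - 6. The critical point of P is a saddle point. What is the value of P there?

∂P/∂v = -4v + u + 2 = 0 and ∂P/∂u = v + 2u - 2 = 0, so (v, u) = (2/3, 2/3).
The Hessian has P_{vv} = -4, P_{uu} = 2, P_{vu} = 1, giving D = -9 < 0, so the point is a saddle point.
P(2/3, 2/3) = -6.

-6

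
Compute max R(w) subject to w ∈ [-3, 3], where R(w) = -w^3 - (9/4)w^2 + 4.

43/4

Differentiating, R'(w) = -3w^2 - (9/2)w; which vanishes at w = -3/2 and w = 0.
Evaluating at the critical points and endpoints: R(-3) = 43/4,  R(-3/2) = 37/16,  R(0) = 4,  R(3) = -173/4.
The maximum over the interval is 43/4, attained at w = -3.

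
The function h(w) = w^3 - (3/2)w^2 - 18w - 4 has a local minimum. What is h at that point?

h'(w) = 3w^2 - 3w - 18 = 0 at w = -2, 3.
Since h''(w) = 6w - 3, we get h''(-2) = -15 < 0 ⇒ local maximum; h''(3) = 15 > 0 ⇒ local minimum.
The local minimum is h(3) = -89/2.

-89/2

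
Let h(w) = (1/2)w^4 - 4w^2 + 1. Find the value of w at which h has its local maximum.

0

h'(w) = 2w^3 - 8w. Setting h'(w) = 0 gives w ∈ {-2, 0, 2}.
Since h''(w) = 6w^2 - 8, we get h''(-2) = 16 > 0 ⇒ local minimum; h''(0) = -8 < 0 ⇒ local maximum; h''(2) = 16 > 0 ⇒ local minimum.
So the local maximum value is h(0) = 1.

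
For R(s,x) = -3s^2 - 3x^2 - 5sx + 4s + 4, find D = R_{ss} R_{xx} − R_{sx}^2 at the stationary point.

11

∂R/∂s = -6s - 5x + 4 = 0 and ∂R/∂x = -5s - 6x = 0, so (s, x) = (24/11, -20/11).
The Hessian has R_{ss} = -6, R_{xx} = -6, R_{sx} = -5, giving D = 11 > 0 with R_{ss} < 0, so the point is a local maximum.
D = (-6)·(-6) − (-5)^2 = 11.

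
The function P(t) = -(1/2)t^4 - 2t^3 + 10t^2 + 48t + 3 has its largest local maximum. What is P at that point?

285/2

Critical points: P'(t) = -2t^3 - 6t^2 + 20t + 48 vanishes at t = -4, -2, 3.
Since P''(t) = -6t^2 - 12t + 20, we get P''(-4) = -28 < 0 ⇒ local maximum; P''(-2) = 20 > 0 ⇒ local minimum; P''(3) = -70 < 0 ⇒ local maximum.
So the largest local maximum value is P(3) = 285/2.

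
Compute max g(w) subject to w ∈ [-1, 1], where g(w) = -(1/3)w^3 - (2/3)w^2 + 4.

The derivative is -w^2 - (4/3)w, whose only zero in [-1, 1] is w = 0.
Evaluating at the critical points and endpoints: g(-1) = 11/3, g(0) = 4, g(1) = 3.
So the maximum is g(0) = 4.

4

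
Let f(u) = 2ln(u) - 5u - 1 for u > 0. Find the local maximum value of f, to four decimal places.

f'(u) = 2/u − 5 = 0 gives u = 2/5.
f''(u) = -2/u², which is negative for u > 0, so this is a local maximum.
f(2/5) = 2·ln(2/5) - 2 - 1 ≈ -4.8326.

-4.8326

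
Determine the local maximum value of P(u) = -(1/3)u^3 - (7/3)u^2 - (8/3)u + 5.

473/81

Critical points: P'(u) = -u^2 - (14/3)u - 8/3 vanishes at u = -4, -2/3.
Since P''(u) = -2u - 14/3, we get P''(-4) = 10/3 > 0 ⇒ local minimum; P''(-2/3) = -10/3 < 0 ⇒ local maximum.
Thus P has its local maximum at u = -2/3, with value 473/81.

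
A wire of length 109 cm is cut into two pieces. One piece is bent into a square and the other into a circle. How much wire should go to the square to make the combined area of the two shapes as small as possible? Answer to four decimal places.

Let x be the length used for the square. Square side x/4; circle radius (109−x)/(2π).
A(x) = (x/4)² + π·((109−x)/(2π))² = x²/16 + (109−x)²/(4π) for 0 ≤ x ≤ 109. A'(x) = x/8 − (109−x)/(2π) = 0 gives x = 4·109/(π+4) ≈ 61.0508.
A'' = 1/8 + 1/(2π) > 0, so this gives the minimum combined area; x ≈ 61.0508 cm to the square.

61.0508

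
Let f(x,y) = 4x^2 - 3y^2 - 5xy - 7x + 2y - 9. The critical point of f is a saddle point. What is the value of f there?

-858/73

∂f/∂x = 8x - 5y - 7 = 0 and ∂f/∂y = -5x - 6y + 2 = 0, so (x, y) = (52/73, -19/73).
The Hessian has f_{xx} = 8, f_{yy} = -6, f_{xy} = -5, giving D = -73 < 0, so the point is a saddle point.
f(52/73, -19/73) = -858/73.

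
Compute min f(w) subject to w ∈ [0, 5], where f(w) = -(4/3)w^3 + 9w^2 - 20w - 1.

f'(w) = -4w^2 + 18w - 20, which vanishes at w = 2 and w = 5/2.
Compare values at every candidate in [0, 5]: f(0) = -1; f(2) = -47/3; f(5/2) = -187/12; f(5) = -128/3.
Hence the absolute minimum is -128/3 at w = 5.

-128/3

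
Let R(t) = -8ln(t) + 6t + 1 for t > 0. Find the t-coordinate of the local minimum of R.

R'(t) = -8/t + 6 = 0 gives t = 4/3.
R''(t) = 8/t², which is positive for t > 0, so this is a local minimum.
R(4/3) = -8·ln(4/3) + 8 + 1 ≈ 6.6985.

4/3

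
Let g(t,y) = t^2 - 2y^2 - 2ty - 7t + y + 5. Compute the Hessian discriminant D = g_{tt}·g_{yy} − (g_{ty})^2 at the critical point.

-12

∂g/∂t = 2t - 2y - 7 = 0 and ∂g/∂y = -2t - 4y + 1 = 0, so (t, y) = (5/2, -1).
The Hessian has g_{tt} = 2, g_{yy} = -4, g_{ty} = -2, giving D = -12 < 0, so the point is a saddle point.
D = (2)·(-4) − (-2)^2 = -12.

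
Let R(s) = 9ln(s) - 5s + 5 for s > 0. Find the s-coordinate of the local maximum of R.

9/5

R'(s) = 9/s − 5 = 0 gives s = 9/5.
R''(s) = -9/s², which is negative for s > 0, so this is a local maximum.
R(9/5) = 9·ln(9/5) - 9 + 5 ≈ 1.2901.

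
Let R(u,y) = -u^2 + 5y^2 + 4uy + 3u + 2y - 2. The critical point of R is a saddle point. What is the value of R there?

-55/36

∂R/∂u = -2u + 4y + 3 = 0 and ∂R/∂y = 4u + 10y + 2 = 0, so (u, y) = (11/18, -4/9).
The Hessian has R_{uu} = -2, R_{yy} = 10, R_{uy} = 4, giving D = -36 < 0, so the point is a saddle point.
R(11/18, -4/9) = -55/36.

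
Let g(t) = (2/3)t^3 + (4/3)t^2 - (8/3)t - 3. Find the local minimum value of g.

g'(t) = 2t^2 + (8/3)t - 8/3. Setting g'(t) = 0 gives t ∈ {-2, 2/3}.
Second-derivative test with g''(t) = 4t + 8/3: g''(-2) = -16/3 < 0 ⇒ local maximum; g''(2/3) = 16/3 > 0 ⇒ local minimum.
So the local minimum value is g(2/3) = -323/81.

-323/81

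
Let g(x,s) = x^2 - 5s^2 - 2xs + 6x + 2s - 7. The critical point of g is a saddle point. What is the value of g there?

-40/3

∂g/∂x = 2x - 2s + 6 = 0 and ∂g/∂s = -2x - 10s + 2 = 0, so (x, s) = (-7/3, 2/3).
The Hessian has g_{xx} = 2, g_{ss} = -10, g_{xs} = -2, giving D = -24 < 0, so the point is a saddle point.
g(-7/3, 2/3) = -40/3.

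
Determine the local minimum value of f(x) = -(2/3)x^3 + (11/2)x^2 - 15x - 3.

-397/24

f'(x) = -2x^2 + 11x - 15. Setting f'(x) = 0 gives x ∈ {5/2, 3}.
Second-derivative test with f''(x) = -4x + 11: f''(5/2) = 1 > 0 ⇒ local minimum; f''(3) = -1 < 0 ⇒ local maximum.
Thus f has its local minimum at x = 5/2, with value -397/24.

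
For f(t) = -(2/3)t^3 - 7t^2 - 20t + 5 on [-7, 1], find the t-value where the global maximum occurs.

Differentiating, f'(t) = -2t^2 - 14t - 20; which vanishes at t = -5 and t = -2.
Evaluating at the critical points and endpoints: f(-7) = 92/3,  f(-5) = 40/3,  f(-2) = 67/3,  f(1) = -68/3.
The maximum over the interval is 92/3, attained at t = -7.

-7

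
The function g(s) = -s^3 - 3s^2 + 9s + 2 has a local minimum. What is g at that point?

g'(s) = -3s^2 - 6s + 9 = 0 at s = -3, 1.
g''(s) = -6s - 6. g''(-3) = 12 > 0 ⇒ local minimum; g''(1) = -12 < 0 ⇒ local maximum.
Thus g has its local minimum at s = -3, with value -25.

-25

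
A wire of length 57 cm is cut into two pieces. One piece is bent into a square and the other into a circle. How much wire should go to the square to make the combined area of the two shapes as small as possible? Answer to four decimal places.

31.9257

Let x be the length used for the square. Square side x/4; circle radius (57−x)/(2π).
A(x) = (x/4)² + π·((57−x)/(2π))² = x²/16 + (57−x)²/(4π) for 0 ≤ x ≤ 57. A'(x) = x/8 − (57−x)/(2π) = 0 gives x = 4·57/(π+4) ≈ 31.9257.
A'' = 1/8 + 1/(2π) > 0, so this gives the minimum combined area; x ≈ 31.9257 cm to the square.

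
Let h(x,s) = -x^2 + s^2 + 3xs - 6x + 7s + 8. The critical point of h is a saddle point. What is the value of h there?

∂h/∂x = -2x + 3s - 6 = 0 and ∂h/∂s = 3x + 2s + 7 = 0, so (x, s) = (-33/13, 4/13).
The Hessian has h_{xx} = -2, h_{ss} = 2, h_{xs} = 3, giving D = -13 < 0, so the point is a saddle point.
h(-33/13, 4/13) = 217/13.

217/13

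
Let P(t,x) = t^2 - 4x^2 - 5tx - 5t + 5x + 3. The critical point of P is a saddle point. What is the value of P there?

-77/41

∂P/∂t = 2t - 5x - 5 = 0 and ∂P/∂x = -5t - 8x + 5 = 0, so (t, x) = (65/41, -15/41).
The Hessian has P_{tt} = 2, P_{xx} = -8, P_{tx} = -5, giving D = -41 < 0, so the point is a saddle point.
P(65/41, -15/41) = -77/41.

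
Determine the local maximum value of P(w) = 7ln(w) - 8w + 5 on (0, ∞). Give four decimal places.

-2.9347

P'(w) = 7/w − 8 = 0 gives w = 7/8.
P''(w) = -7/w², which is negative for w > 0, so this is a local maximum.
P(7/8) = 7·ln(7/8) - 7 + 5 ≈ -2.9347.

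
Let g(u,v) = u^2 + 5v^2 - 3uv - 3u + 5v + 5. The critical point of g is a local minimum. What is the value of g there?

30/11

∂g/∂u = 2u - 3v - 3 = 0 and ∂g/∂v = -3u + 10v + 5 = 0, so (u, v) = (15/11, -1/11).
The Hessian has g_{uu} = 2, g_{vv} = 10, g_{uv} = -3, giving D = 11 > 0 with g_{uu} > 0, so the point is a local minimum.
g(15/11, -1/11) = 30/11.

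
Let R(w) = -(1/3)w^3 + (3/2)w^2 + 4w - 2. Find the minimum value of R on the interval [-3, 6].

R'(w) = -w^2 + 3w + 4, which vanishes at w = -1 and w = 4.
Compare values at every candidate in [-3, 6]: R(-3) = 17/2, R(-1) = -25/6, R(4) = 50/3, R(6) = 4.
The minimum over the interval is -25/6, attained at w = -1.

-25/6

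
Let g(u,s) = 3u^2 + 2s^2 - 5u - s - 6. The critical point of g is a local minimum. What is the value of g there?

-197/24

∂g/∂u = 6u - 5 = 0 and ∂g/∂s = 4s - 1 = 0, so (u, s) = (5/6, 1/4).
The Hessian has g_{uu} = 6, g_{ss} = 4, g_{us} = 0, giving D = 24 > 0 with g_{uu} > 0, so the point is a local minimum.
g(5/6, 1/4) = -197/24.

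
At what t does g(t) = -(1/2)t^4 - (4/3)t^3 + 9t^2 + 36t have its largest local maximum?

3

Critical points: g'(t) = -2t^3 - 4t^2 + 18t + 36 vanishes at t = -3, -2, 3.
Since g''(t) = -6t^2 - 8t + 18, we get g''(-3) = -12 < 0 ⇒ local maximum; g''(-2) = 10 > 0 ⇒ local minimum; g''(3) = -60 < 0 ⇒ local maximum.
The largest local maximum is g(3) = 225/2.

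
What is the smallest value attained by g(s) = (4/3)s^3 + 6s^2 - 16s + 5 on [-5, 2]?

-11/3

g'(s) = 4s^2 + 12s - 16, which vanishes at s = -4 and s = 1.
Compare values at every candidate in [-5, 2]: g(-5) = 205/3, g(-4) = 239/3, g(1) = -11/3, g(2) = 23/3.
The minimum over the interval is -11/3, attained at s = 1.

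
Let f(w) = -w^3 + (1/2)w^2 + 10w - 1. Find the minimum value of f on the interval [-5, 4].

-17

Differentiating, f'(w) = -3w^2 + w + 10; which vanishes at w = -5/3 and w = 2.
Candidates: f(-5) = 173/2,  f(-5/3) = -629/54,  f(2) = 13,  f(4) = -17.
So the minimum is f(4) = -17.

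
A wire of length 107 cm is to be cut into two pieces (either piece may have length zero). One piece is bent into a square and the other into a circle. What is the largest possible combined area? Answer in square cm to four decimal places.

911.0825

Let x be the length used for the square. Square side x/4; circle radius (107−x)/(2π).
A(x) = (x/4)² + π·((107−x)/(2π))² = x²/16 + (107−x)²/(4π) for 0 ≤ x ≤ 107. A'(x) = x/8 − (107−x)/(2π) = 0 gives x = 4·107/(π+4) ≈ 59.9306.
A'' > 0, so the interior critical point is a minimum; the maximum is at an endpoint. A(0) = 911.0825 and A(107) = 715.5625, so the largest area is 911.0825.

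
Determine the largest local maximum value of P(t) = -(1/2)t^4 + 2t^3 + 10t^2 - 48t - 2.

275/2

P'(t) = -2t^3 + 6t^2 + 20t - 48. Setting P'(t) = 0 gives t ∈ {-3, 2, 4}.
Second-derivative test with P''(t) = -6t^2 + 12t + 20: P''(-3) = -70 < 0 ⇒ local maximum; P''(2) = 20 > 0 ⇒ local minimum; P''(4) = -28 < 0 ⇒ local maximum.
So the largest local maximum value is P(-3) = 275/2.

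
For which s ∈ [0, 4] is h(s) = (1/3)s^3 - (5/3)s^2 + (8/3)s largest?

4

The derivative is s^2 - (10/3)s + 8/3, which vanishes at s = 4/3 and s = 2.
Compare values at every candidate in [0, 4]: h(0) = 0,  h(4/3) = 112/81,  h(2) = 4/3,  h(4) = 16/3.
Hence the absolute maximum is 16/3 at s = 4.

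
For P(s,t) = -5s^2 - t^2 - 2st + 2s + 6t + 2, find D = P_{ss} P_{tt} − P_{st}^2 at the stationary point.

16

∂P/∂s = -10s - 2t + 2 = 0 and ∂P/∂t = -2s - 2t + 6 = 0, so (s, t) = (-1/2, 7/2).
The Hessian has P_{ss} = -10, P_{tt} = -2, P_{st} = -2, giving D = 16 > 0 with P_{ss} < 0, so the point is a local maximum.
D = (-10)·(-2) − (-2)^2 = 16.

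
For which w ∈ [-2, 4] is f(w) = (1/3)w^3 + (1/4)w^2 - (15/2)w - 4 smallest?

The derivative is w^2 + (1/2)w - 15/2, whose only zero in [-2, 4] is w = 5/2.
Compare values at every candidate in [-2, 4]: f(-2) = 28/3,  f(5/2) = -767/48,  f(4) = -26/3.
So the minimum is f(5/2) = -767/48.

5/2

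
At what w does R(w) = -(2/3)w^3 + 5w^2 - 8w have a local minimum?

1

R'(w) = -2w^2 + 10w - 8. Setting R'(w) = 0 gives w ∈ {1, 4}.
R''(w) = -4w + 10. R''(1) = 6 > 0 ⇒ local minimum; R''(4) = -6 < 0 ⇒ local maximum.
The local minimum is R(1) = -11/3.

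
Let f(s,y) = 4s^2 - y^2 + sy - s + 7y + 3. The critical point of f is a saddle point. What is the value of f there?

∂f/∂s = 8s + y - 1 = 0 and ∂f/∂y = s - 2y + 7 = 0, so (s, y) = (-5/17, 57/17).
The Hessian has f_{ss} = 8, f_{yy} = -2, f_{sy} = 1, giving D = -17 < 0, so the point is a saddle point.
f(-5/17, 57/17) = 253/17.

253/17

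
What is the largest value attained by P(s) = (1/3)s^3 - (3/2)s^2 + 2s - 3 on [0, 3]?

P'(s) = s^2 - 3s + 2, which vanishes at s = 1 and s = 2.
Evaluating at the critical points and endpoints: P(0) = -3,  P(1) = -13/6,  P(2) = -7/3,  P(3) = -3/2.
So the maximum is P(3) = -3/2.

-3/2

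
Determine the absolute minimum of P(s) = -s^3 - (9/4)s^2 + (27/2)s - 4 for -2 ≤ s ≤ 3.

-32

P'(s) = -3s^2 - (9/2)s + 27/2, whose only zero in [-2, 3] is s = 3/2.
Candidates: P(-2) = -32, P(3/2) = 125/16, P(3) = -43/4.
Hence the absolute minimum is -32 at s = -2.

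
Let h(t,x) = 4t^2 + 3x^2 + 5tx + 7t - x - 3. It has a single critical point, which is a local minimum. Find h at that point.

-255/23

∂h/∂t = 8t + 5x + 7 = 0 and ∂h/∂x = 5t + 6x - 1 = 0, so (t, x) = (-47/23, 43/23).
The Hessian has h_{tt} = 8, h_{xx} = 6, h_{tx} = 5, giving D = 23 > 0 with h_{tt} > 0, so the point is a local minimum.
h(-47/23, 43/23) = -255/23.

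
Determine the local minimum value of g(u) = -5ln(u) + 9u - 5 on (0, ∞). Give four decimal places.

g'(u) = -5/u + 9 = 0 gives u = 5/9.
g''(u) = 5/u², which is positive for u > 0, so this is a local minimum.
g(5/9) = -5·ln(5/9) + 5 - 5 ≈ 2.9389.

2.9389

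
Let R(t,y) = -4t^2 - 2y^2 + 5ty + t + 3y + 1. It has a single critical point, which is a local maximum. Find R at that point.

∂R/∂t = -8t + 5y + 1 = 0 and ∂R/∂y = 5t - 4y + 3 = 0, so (t, y) = (19/7, 29/7).
The Hessian has R_{tt} = -8, R_{yy} = -4, R_{ty} = 5, giving D = 7 > 0 with R_{tt} < 0, so the point is a local maximum.
R(19/7, 29/7) = 60/7.

60/7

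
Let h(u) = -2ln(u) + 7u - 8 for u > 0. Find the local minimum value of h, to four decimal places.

h'(u) = -2/u + 7 = 0 gives u = 2/7.
h''(u) = 2/u², which is positive for u > 0, so this is a local minimum.
h(2/7) = -2·ln(2/7) + 2 - 8 ≈ -3.4945.

-3.4945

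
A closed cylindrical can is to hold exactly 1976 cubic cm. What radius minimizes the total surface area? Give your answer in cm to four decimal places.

6.8004

With radius r and height h, πr²h = 1976 so h = 1976/(πr²), and S(r) = 2πr² + 2πrh = 2πr² + 2·1976/r.
S'(r) = 4πr − 2·1976/r² = 0 ⇒ r³ = 1976/(2π), so r ≈ 6.8004 and h = 2r ≈ 13.6008.
S''(r) = 4π + 4·1976/r³ > 0, so this is the minimum; S ≈ 871.7110.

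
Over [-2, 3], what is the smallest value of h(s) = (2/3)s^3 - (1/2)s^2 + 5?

-7/3

Differentiating, h'(s) = 2s^2 - s; which vanishes at s = 0 and s = 1/2.
Compare values at every candidate in [-2, 3]: h(-2) = -7/3,  h(0) = 5,  h(1/2) = 119/24,  h(3) = 37/2.
So the minimum is h(-2) = -7/3.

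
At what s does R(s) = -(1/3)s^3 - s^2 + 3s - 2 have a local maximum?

1

R'(s) = -s^2 - 2s + 3. Setting R'(s) = 0 gives s ∈ {-3, 1}.
Since R''(s) = -2s - 2, we get R''(-3) = 4 > 0 ⇒ local minimum; R''(1) = -4 < 0 ⇒ local maximum.
Thus R has its local maximum at s = 1, with value -1/3.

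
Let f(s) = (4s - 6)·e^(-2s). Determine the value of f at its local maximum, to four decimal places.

Differentiating with the product rule gives f'(s) = (-8s + 16)·e^(-2s). Since e^(-2s) > 0, the only critical point is s = 2.
f''(2) has the same sign as -8 < 0, so this is a local maximum.
f(2) = (2)·e^(-4) ≈ 0.0366.

0.0366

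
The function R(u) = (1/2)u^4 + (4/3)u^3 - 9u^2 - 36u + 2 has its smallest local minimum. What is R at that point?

R'(u) = 2u^3 + 4u^2 - 18u - 36. Setting R'(u) = 0 gives u ∈ {-3, -2, 3}.
Second-derivative test with R''(u) = 6u^2 + 8u - 18: R''(-3) = 12 > 0 ⇒ local minimum; R''(-2) = -10 < 0 ⇒ local maximum; R''(3) = 60 > 0 ⇒ local minimum.
So the smallest local minimum value is R(3) = -221/2.

-221/2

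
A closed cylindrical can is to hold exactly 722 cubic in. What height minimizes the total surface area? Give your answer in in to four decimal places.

9.7233

With radius r and height h, πr²h = 722 so h = 722/(πr²), and S(r) = 2πr² + 2πrh = 2πr² + 2·722/r.
S'(r) = 4πr − 2·722/r² = 0 ⇒ r³ = 722/(2π), so r ≈ 4.8617 and h = 2r ≈ 9.7233.
S''(r) = 4π + 4·722/r³ > 0, so this is the minimum; S ≈ 445.5256.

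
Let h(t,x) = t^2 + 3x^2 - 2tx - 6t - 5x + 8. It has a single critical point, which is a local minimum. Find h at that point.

-129/8

∂h/∂t = 2t - 2x - 6 = 0 and ∂h/∂x = -2t + 6x - 5 = 0, so (t, x) = (23/4, 11/4).
The Hessian has h_{tt} = 2, h_{xx} = 6, h_{tx} = -2, giving D = 8 > 0 with h_{tt} > 0, so the point is a local minimum.
h(23/4, 11/4) = -129/8.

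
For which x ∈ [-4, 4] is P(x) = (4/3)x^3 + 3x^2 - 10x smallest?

Differentiating, P'(x) = 4x^2 + 6x - 10; which vanishes at x = -5/2 and x = 1.
Compare values at every candidate in [-4, 4]: P(-4) = 8/3, P(-5/2) = 275/12, P(1) = -17/3, P(4) = 280/3.
So the minimum is P(1) = -17/3.

1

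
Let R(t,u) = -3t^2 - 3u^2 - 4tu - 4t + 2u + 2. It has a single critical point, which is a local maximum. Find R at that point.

33/5

∂R/∂t = -6t - 4u - 4 = 0 and ∂R/∂u = -4t - 6u + 2 = 0, so (t, u) = (-8/5, 7/5).
The Hessian has R_{tt} = -6, R_{uu} = -6, R_{tu} = -4, giving D = 20 > 0 with R_{tt} < 0, so the point is a local maximum.
R(-8/5, 7/5) = 33/5.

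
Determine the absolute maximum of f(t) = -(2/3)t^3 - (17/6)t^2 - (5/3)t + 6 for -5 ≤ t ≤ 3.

161/6

Differentiating, f'(t) = -2t^2 - (17/3)t - 5/3; which vanishes at t = -5/2 and t = -1/3.
Candidates: f(-5) = 161/6, f(-5/2) = 23/8, f(-1/3) = 1015/162, f(3) = -85/2.
The maximum over the interval is 161/6, attained at t = -5.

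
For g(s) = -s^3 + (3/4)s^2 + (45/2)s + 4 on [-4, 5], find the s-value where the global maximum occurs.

g'(s) = -3s^2 + (3/2)s + 45/2, which vanishes at s = -5/2 and s = 3.
Candidates: g(-4) = -10,  g(-5/2) = -511/16,  g(3) = 205/4,  g(5) = 41/4.
The maximum over the interval is 205/4, attained at s = 3.

3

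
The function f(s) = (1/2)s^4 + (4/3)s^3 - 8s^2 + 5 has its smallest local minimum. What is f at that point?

Critical points: f'(s) = 2s^3 + 4s^2 - 16s vanishes at s = -4, 0, 2.
Second-derivative test with f''(s) = 6s^2 + 8s - 16: f''(-4) = 48 > 0 ⇒ local minimum; f''(0) = -16 < 0 ⇒ local maximum; f''(2) = 24 > 0 ⇒ local minimum.
So the smallest local minimum value is f(-4) = -241/3.

-241/3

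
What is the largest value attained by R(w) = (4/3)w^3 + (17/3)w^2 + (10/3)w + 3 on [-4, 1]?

R'(w) = 4w^2 + (34/3)w + 10/3, which vanishes at w = -5/2 and w = -1/3.
Candidates: R(-4) = -5; R(-5/2) = 37/4; R(-1/3) = 200/81; R(1) = 40/3.
So the maximum is R(1) = 40/3.

40/3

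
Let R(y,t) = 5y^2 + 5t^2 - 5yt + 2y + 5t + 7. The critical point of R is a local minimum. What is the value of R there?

∂R/∂y = 10y - 5t + 2 = 0 and ∂R/∂t = -5y + 10t + 5 = 0, so (y, t) = (-3/5, -4/5).
The Hessian has R_{yy} = 10, R_{tt} = 10, R_{yt} = -5, giving D = 75 > 0 with R_{yy} > 0, so the point is a local minimum.
R(-3/5, -4/5) = 22/5.

22/5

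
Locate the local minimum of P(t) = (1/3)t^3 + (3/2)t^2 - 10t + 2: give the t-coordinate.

P'(t) = t^2 + 3t - 10. Setting P'(t) = 0 gives t ∈ {-5, 2}.
P''(t) = 2t + 3. P''(-5) = -7 < 0 ⇒ local maximum; P''(2) = 7 > 0 ⇒ local minimum.
The local minimum is P(2) = -28/3.

2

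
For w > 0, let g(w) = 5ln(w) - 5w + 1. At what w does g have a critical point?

1

g'(w) = 5/w − 5 = 0 gives w = 1.
g''(w) = -5/w², which is negative for w > 0, so this is a local maximum.
g(1) = 5·ln(1) - 5 + 1 ≈ -4.0000.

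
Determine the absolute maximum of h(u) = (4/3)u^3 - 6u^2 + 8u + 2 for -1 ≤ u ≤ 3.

The derivative is 4u^2 - 12u + 8, which vanishes at u = 1 and u = 2.
Evaluating at the critical points and endpoints: h(-1) = -40/3; h(1) = 16/3; h(2) = 14/3; h(3) = 8.
The maximum over the interval is 8, attained at u = 3.

8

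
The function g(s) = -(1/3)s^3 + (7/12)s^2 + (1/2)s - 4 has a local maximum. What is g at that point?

-49/16

g'(s) = -s^2 + (7/6)s + 1/2 = 0 at s = -1/3, 3/2.
Second-derivative test with g''(s) = -2s + 7/6: g''(-1/3) = 11/6 > 0 ⇒ local minimum; g''(3/2) = -11/6 < 0 ⇒ local maximum.
Thus g has its local maximum at s = 3/2, with value -49/16.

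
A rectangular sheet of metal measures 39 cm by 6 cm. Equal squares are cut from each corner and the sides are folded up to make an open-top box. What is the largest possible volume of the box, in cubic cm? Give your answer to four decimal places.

With cut size x, the volume is V(x) = x(39 − 2x)(6 − 2x) for 0 < x < 3.
V'(x) = 12x^2 − 180x + 234. Setting V'(x) = 0 gives x ≈ 1.4378 (the root in (0, 3)).
V''(x) = 24x − 180 is negative there, so this is the maximum; V ≈ 162.2803.

162.2803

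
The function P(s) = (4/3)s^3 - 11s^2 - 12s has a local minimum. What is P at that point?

Critical points: P'(s) = 4s^2 - 22s - 12 vanishes at s = -1/2, 6.
Since P''(s) = 8s - 22, we get P''(-1/2) = -26 < 0 ⇒ local maximum; P''(6) = 26 > 0 ⇒ local minimum.
The local minimum is P(6) = -180.

-180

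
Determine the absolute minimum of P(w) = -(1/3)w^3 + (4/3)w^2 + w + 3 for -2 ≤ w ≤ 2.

Differentiating, P'(w) = -w^2 + (8/3)w + 1; whose only zero in [-2, 2] is w = -1/3.
Compare values at every candidate in [-2, 2]: P(-2) = 9; P(-1/3) = 229/81; P(2) = 23/3.
Hence the absolute minimum is 229/81 at w = -1/3.

229/81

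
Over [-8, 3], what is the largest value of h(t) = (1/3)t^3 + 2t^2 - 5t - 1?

97/3

h'(t) = t^2 + 4t - 5, which vanishes at t = -5 and t = 1.
Evaluating at the critical points and endpoints: h(-8) = -11/3, h(-5) = 97/3, h(1) = -11/3, h(3) = 11.
So the maximum is h(-5) = 97/3.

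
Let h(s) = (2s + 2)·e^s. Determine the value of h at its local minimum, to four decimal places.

-0.2707

By the product rule, h'(s) = (2s + 4)·e^s. Since e^s > 0, the only critical point is s = -2.
h''(-2) has the same sign as 2 > 0, so this is a local minimum.
h(-2) = (-2)·e^(-2) ≈ -0.2707.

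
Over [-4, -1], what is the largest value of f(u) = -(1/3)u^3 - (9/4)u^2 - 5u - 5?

f'(u) = -u^2 - (9/2)u - 5, which vanishes at u = -5/2 and u = -2.
Evaluating at the critical points and endpoints: f(-4) = 1/3,  f(-5/2) = -65/48,  f(-2) = -4/3,  f(-1) = -23/12.
Hence the absolute maximum is 1/3 at u = -4.

1/3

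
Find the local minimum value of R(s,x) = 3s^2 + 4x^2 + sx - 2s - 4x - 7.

-385/47

∂R/∂s = 6s + x - 2 = 0 and ∂R/∂x = s + 8x - 4 = 0, so (s, x) = (12/47, 22/47).
The Hessian has R_{ss} = 6, R_{xx} = 8, R_{sx} = 1, giving D = 47 > 0 with R_{ss} > 0, so the point is a local minimum.
R(12/47, 22/47) = -385/47.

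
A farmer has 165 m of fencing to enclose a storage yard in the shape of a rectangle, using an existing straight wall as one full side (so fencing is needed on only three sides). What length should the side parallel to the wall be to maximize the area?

Let the sides perpendicular to the wall have length x and the parallel side y, so 2x + y = 165 and the area is A = xy = x(165 − 2x).
A'(x) = 165 − 4x = 0 gives x = 165/4, and A''(x) = −4 < 0 confirms a maximum.
Then y = 165 − 2·165/4 = 165/2 and A = 27225/8.

165/2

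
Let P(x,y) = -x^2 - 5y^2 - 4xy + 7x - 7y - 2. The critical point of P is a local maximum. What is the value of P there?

241/2

∂P/∂x = -2x - 4y + 7 = 0 and ∂P/∂y = -4x - 10y - 7 = 0, so (x, y) = (49/2, -21/2).
The Hessian has P_{xx} = -2, P_{yy} = -10, P_{xy} = -4, giving D = 4 > 0 with P_{xx} < 0, so the point is a local maximum.
P(49/2, -21/2) = 241/2.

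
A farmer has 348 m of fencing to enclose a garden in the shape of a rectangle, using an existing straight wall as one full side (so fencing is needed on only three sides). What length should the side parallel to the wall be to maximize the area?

Let the sides perpendicular to the wall have length x and the parallel side y, so 2x + y = 348 and the area is A = xy = x(348 − 2x).
A'(x) = 348 − 4x = 0 gives x = 87, and A''(x) = −4 < 0 confirms a maximum.
Then y = 348 − 2·87 = 174 and A = 15138.

174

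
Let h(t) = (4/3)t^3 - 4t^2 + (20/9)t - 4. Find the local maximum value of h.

-296/81

Critical points: h'(t) = 4t^2 - 8t + 20/9 vanishes at t = 1/3, 5/3.
Second-derivative test with h''(t) = 8t - 8: h''(1/3) = -16/3 < 0 ⇒ local maximum; h''(5/3) = 16/3 > 0 ⇒ local minimum.
Thus h has its local maximum at t = 1/3, with value -296/81.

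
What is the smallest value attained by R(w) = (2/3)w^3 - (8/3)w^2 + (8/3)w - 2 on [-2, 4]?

-70/3

Differentiating, R'(w) = 2w^2 - (16/3)w + 8/3; which vanishes at w = 2/3 and w = 2.
Candidates: R(-2) = -70/3,  R(2/3) = -98/81,  R(2) = -2,  R(4) = 26/3.
So the minimum is R(-2) = -70/3.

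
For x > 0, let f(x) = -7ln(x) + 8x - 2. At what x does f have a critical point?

f'(x) = -7/x + 8 = 0 gives x = 7/8.
f''(x) = 7/x², which is positive for x > 0, so this is a local minimum.
f(7/8) = -7·ln(7/8) + 7 - 2 ≈ 5.9347.

7/8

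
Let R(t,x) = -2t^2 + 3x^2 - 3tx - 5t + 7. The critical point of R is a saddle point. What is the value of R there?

102/11

∂R/∂t = -4t - 3x - 5 = 0 and ∂R/∂x = -3t + 6x = 0, so (t, x) = (-10/11, -5/11).
The Hessian has R_{tt} = -4, R_{xx} = 6, R_{tx} = -3, giving D = -33 < 0, so the point is a saddle point.
R(-10/11, -5/11) = 102/11.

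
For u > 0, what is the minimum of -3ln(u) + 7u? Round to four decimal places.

5.5419

g'(u) = -3/u + 7 = 0 gives u = 3/7.
g''(u) = 3/u², which is positive for u > 0, so this is a local minimum.
g(3/7) = -3·ln(3/7) + 3 ≈ 5.5419.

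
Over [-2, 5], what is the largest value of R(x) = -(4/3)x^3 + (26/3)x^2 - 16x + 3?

Differentiating, R'(x) = -4x^2 + (52/3)x - 16; which vanishes at x = 4/3 and x = 3.
Evaluating at the critical points and endpoints: R(-2) = 241/3,  R(4/3) = -493/81,  R(3) = -3,  R(5) = -27.
Hence the absolute maximum is 241/3 at x = -2.

241/3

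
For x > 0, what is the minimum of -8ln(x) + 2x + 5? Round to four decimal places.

1.9096

R'(x) = -8/x + 2 = 0 gives x = 4.
R''(x) = 8/x², which is positive for x > 0, so this is a local minimum.
R(4) = -8·ln(4) + 8 + 5 ≈ 1.9096.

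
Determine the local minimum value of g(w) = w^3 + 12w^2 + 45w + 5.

g'(w) = 3w^2 + 24w + 45. Setting g'(w) = 0 gives w ∈ {-5, -3}.
Since g''(w) = 6w + 24, we get g''(-5) = -6 < 0 ⇒ local maximum; g''(-3) = 6 > 0 ⇒ local minimum.
Thus g has its local minimum at w = -3, with value -49.

-49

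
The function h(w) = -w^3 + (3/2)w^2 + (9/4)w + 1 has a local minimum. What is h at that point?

3/8

Critical points: h'(w) = -3w^2 + 3w + 9/4 vanishes at w = -1/2, 3/2.
Since h''(w) = -6w + 3, we get h''(-1/2) = 6 > 0 ⇒ local minimum; h''(3/2) = -6 < 0 ⇒ local maximum.
So the local minimum value is h(-1/2) = 3/8.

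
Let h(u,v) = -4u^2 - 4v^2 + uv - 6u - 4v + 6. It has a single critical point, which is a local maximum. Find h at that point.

610/63

∂h/∂u = -8u + v - 6 = 0 and ∂h/∂v = u - 8v - 4 = 0, so (u, v) = (-52/63, -38/63).
The Hessian has h_{uu} = -8, h_{vv} = -8, h_{uv} = 1, giving D = 63 > 0 with h_{uu} < 0, so the point is a local maximum.
h(-52/63, -38/63) = 610/63.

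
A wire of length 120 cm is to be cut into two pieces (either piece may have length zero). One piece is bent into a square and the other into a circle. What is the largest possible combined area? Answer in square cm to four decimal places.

1145.9156

Let x be the length used for the square. Square side x/4; circle radius (120−x)/(2π).
A(x) = (x/4)² + π·((120−x)/(2π))² = x²/16 + (120−x)²/(4π) for 0 ≤ x ≤ 120. A'(x) = x/8 − (120−x)/(2π) = 0 gives x = 4·120/(π+4) ≈ 67.2119.
A'' > 0, so the interior critical point is a minimum; the maximum is at an endpoint. A(0) = 1145.9156 and A(120) = 900.0000, so the largest area is 1145.9156.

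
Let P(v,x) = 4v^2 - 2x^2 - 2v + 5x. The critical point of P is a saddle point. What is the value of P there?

∂P/∂v = 8v - 2 = 0 and ∂P/∂x = -4x + 5 = 0, so (v, x) = (1/4, 5/4).
The Hessian has P_{vv} = 8, P_{xx} = -4, P_{vx} = 0, giving D = -32 < 0, so the point is a saddle point.
P(1/4, 5/4) = 23/8.

23/8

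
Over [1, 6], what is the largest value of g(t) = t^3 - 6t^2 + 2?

Differentiating, g'(t) = 3t^2 - 12t; whose only zero in [1, 6] is t = 4.
Evaluating at the critical points and endpoints: g(1) = -3; g(4) = -30; g(6) = 2.
The maximum over the interval is 2, attained at t = 6.

2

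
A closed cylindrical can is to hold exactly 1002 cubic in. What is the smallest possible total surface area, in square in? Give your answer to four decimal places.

With radius r and height h, πr²h = 1002 so h = 1002/(πr²), and S(r) = 2πr² + 2πrh = 2πr² + 2·1002/r.
S'(r) = 4πr − 2·1002/r² = 0 ⇒ r³ = 1002/(2π), so r ≈ 5.4229 and h = 2r ≈ 10.8457.
S''(r) = 4π + 4·1002/r³ > 0, so this is the minimum; S ≈ 554.3189.

554.3189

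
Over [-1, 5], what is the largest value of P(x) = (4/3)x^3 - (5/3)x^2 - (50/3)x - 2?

P'(x) = 4x^2 - (10/3)x - 50/3, whose only zero in [-1, 5] is x = 5/2.
Candidates: P(-1) = 35/3,  P(5/2) = -133/4,  P(5) = 119/3.
So the maximum is P(5) = 119/3.

119/3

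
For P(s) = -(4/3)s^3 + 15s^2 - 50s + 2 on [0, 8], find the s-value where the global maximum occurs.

0

The derivative is -4s^2 + 30s - 50, which vanishes at s = 5/2 and s = 5.
Candidates: P(0) = 2,  P(5/2) = -601/12,  P(5) = -119/3,  P(8) = -362/3.
The maximum over the interval is 2, attained at s = 0.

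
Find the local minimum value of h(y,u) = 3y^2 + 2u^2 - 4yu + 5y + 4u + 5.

∂h/∂y = 6y - 4u + 5 = 0 and ∂h/∂u = -4y + 4u + 4 = 0, so (y, u) = (-9/2, -11/2).
The Hessian has h_{yy} = 6, h_{uu} = 4, h_{yu} = -4, giving D = 8 > 0 with h_{yy} > 0, so the point is a local minimum.
h(-9/2, -11/2) = -69/4.

-69/4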